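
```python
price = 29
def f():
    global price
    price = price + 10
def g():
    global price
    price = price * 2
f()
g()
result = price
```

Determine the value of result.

Step 1: price = 29.
Step 2: f() adds 10: price = 29 + 10 = 39.
Step 3: g() doubles: price = 39 * 2 = 78.
Step 4: result = 78

The answer is 78.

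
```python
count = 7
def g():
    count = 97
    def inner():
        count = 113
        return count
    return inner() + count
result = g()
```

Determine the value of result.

Step 1: g() has local count = 97. inner() has local count = 113.
Step 2: inner() returns its local count = 113.
Step 3: g() returns 113 + its own count (97) = 210

The answer is 210.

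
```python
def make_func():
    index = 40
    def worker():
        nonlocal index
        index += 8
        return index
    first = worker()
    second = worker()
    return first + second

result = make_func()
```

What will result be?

Step 1: index starts at 40.
Step 2: First call: index = 40 + 8 = 48, returns 48.
Step 3: Second call: index = 48 + 8 = 56, returns 56.
Step 4: result = 48 + 56 = 104

The answer is 104.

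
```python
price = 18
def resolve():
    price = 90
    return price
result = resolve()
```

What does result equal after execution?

Step 1: Global price = 18.
Step 2: resolve() creates local price = 90, shadowing the global.
Step 3: Returns local price = 90. result = 90

The answer is 90.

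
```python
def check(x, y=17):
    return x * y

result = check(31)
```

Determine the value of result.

Step 1: check(31) uses default y = 17.
Step 2: Returns 31 * 17 = 527.
Step 3: result = 527

The answer is 527.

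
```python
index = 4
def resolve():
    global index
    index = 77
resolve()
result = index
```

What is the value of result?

Step 1: index = 4 globally.
Step 2: resolve() declares global index and sets it to 77.
Step 3: After resolve(), global index = 77. result = 77

The answer is 77.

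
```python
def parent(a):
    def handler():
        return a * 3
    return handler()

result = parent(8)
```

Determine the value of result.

Step 1: parent(8) binds parameter a = 8.
Step 2: handler() accesses a = 8 from enclosing scope.
Step 3: result = 8 * 3 = 24

The answer is 24.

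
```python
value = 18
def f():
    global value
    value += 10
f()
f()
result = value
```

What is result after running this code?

Step 1: value = 18.
Step 2: First f(): value = 18 + 10 = 28.
Step 3: Second f(): value = 28 + 10 = 38. result = 38

The answer is 38.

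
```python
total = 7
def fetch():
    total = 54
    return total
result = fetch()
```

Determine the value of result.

Step 1: Global total = 7.
Step 2: fetch() creates local total = 54, shadowing the global.
Step 3: Returns local total = 54. result = 54

The answer is 54.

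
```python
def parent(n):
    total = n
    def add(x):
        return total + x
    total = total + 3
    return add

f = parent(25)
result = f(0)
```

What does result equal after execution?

Step 1: parent(25) sets total = 25, then total = 25 + 3 = 28.
Step 2: Closures capture by reference, so add sees total = 28.
Step 3: f(0) returns 28 + 0 = 28

The answer is 28.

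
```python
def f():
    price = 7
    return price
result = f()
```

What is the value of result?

Step 1: f() defines price = 7 in its local scope.
Step 2: return price finds the local variable price = 7.
Step 3: result = 7

The answer is 7.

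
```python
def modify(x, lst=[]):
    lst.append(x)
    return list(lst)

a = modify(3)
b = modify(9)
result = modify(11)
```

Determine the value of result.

Step 1: Default list is shared. list() creates copies for return values.
Step 2: Internal list grows: [3] -> [3, 9] -> [3, 9, 11].
Step 3: result = [3, 9, 11]

The answer is [3, 9, 11].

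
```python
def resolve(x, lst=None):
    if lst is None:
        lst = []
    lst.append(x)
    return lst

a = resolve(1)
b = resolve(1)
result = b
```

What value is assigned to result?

Step 1: None default with guard creates a NEW list each call.
Step 2: a = [1] (fresh list). b = [1] (another fresh list).
Step 3: result = [1] (this is the fix for mutable default)

The answer is [1].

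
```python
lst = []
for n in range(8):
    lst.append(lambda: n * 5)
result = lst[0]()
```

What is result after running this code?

Step 1: All lambdas reference the same variable n (late binding).
Step 2: After the loop, n = 7. Every lambda returns n * 5.
Step 3: lst[0]() = 7 * 5 = 35

The answer is 35.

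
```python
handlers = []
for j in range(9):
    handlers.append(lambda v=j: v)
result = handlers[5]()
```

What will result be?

Step 1: Default argument v=j captures j's value at each iteration.
Step 2: handlers[5] captured v = 5 when j was 5.
Step 3: result = 5

The answer is 5.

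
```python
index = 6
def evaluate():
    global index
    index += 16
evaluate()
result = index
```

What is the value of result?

Step 1: index = 6 globally.
Step 2: evaluate() modifies global index: index += 16 = 22.
Step 3: result = 22

The answer is 22.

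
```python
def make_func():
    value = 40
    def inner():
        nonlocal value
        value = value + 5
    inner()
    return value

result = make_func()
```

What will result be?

Step 1: make_func() sets value = 40.
Step 2: inner() uses nonlocal to modify value in make_func's scope: value = 40 + 5 = 45.
Step 3: make_func() returns the modified value = 45

The answer is 45.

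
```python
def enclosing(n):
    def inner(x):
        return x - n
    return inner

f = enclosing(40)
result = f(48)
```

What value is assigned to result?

Step 1: enclosing(40) creates a closure capturing n = 40.
Step 2: f(48) computes 48 - 40 = 8.
Step 3: result = 8

The answer is 8.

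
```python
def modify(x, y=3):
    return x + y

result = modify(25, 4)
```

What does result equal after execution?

Step 1: modify(25, 4) overrides default y with 4.
Step 2: Returns 25 + 4 = 29.
Step 3: result = 29

The answer is 29.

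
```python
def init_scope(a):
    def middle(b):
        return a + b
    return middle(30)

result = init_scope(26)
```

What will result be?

Step 1: init_scope(26) passes a = 26.
Step 2: middle(30) has b = 30, reads a = 26 from enclosing.
Step 3: result = 26 + 30 = 56

The answer is 56.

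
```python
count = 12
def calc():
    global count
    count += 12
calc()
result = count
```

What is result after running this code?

Step 1: count = 12 globally.
Step 2: calc() modifies global count: count += 12 = 24.
Step 3: result = 24

The answer is 24.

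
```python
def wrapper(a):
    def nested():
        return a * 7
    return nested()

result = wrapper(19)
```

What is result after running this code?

Step 1: wrapper(19) binds parameter a = 19.
Step 2: nested() accesses a = 19 from enclosing scope.
Step 3: result = 19 * 7 = 133

The answer is 133.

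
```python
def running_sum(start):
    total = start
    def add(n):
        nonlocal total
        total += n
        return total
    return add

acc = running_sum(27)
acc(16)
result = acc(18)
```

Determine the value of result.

Step 1: running_sum(27) creates closure with total = 27.
Step 2: First acc(16): total = 27 + 16 = 43.
Step 3: Second acc(18): total = 43 + 18 = 61. result = 61

The answer is 61.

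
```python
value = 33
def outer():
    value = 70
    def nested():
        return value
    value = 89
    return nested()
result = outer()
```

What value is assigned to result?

Step 1: outer() sets value = 70, then later value = 89.
Step 2: nested() is called after value is reassigned to 89. Closures capture variables by reference, not by value.
Step 3: result = 89

The answer is 89.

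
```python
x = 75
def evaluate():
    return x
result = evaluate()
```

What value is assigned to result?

Step 1: x = 75 is defined in the global scope.
Step 2: evaluate() looks up x. No local x exists, so Python checks the global scope via LEGB rule and finds x = 75.
Step 3: result = 75

The answer is 75.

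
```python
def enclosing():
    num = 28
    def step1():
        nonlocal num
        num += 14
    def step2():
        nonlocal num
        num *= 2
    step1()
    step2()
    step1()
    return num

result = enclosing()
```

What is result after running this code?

Step 1: num = 28.
Step 2: step1(): num = 28 + 14 = 42.
Step 3: step2(): num = 42 * 2 = 84.
Step 4: step1(): num = 84 + 14 = 98. result = 98

The answer is 98.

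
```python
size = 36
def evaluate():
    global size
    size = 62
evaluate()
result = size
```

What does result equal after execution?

Step 1: size = 36 globally.
Step 2: evaluate() declares global size and sets it to 62.
Step 3: After evaluate(), global size = 62. result = 62

The answer is 62.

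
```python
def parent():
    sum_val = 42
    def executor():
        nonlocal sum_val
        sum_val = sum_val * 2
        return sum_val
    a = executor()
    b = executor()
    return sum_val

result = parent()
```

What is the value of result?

Step 1: sum_val starts at 42.
Step 2: First executor(): sum_val = 42 * 2 = 84.
Step 3: Second executor(): sum_val = 84 * 2 = 168.
Step 4: result = 168

The answer is 168.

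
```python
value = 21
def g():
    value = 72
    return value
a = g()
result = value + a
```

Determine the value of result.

Step 1: Global value = 21. g() returns local value = 72.
Step 2: a = 72. Global value still = 21.
Step 3: result = 21 + 72 = 93

The answer is 93.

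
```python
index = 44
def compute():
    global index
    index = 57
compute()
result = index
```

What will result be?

Step 1: index = 44 globally.
Step 2: compute() declares global index and sets it to 57.
Step 3: After compute(), global index = 57. result = 57

The answer is 57.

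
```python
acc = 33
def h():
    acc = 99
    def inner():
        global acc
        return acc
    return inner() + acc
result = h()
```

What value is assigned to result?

Step 1: Global acc = 33. h() shadows with local acc = 99.
Step 2: inner() uses global keyword, so inner() returns global acc = 33.
Step 3: h() returns 33 + 99 = 132

The answer is 132.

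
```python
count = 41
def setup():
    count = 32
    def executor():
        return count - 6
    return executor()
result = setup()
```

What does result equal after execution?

Step 1: setup() shadows global count with count = 32.
Step 2: executor() finds count = 32 in enclosing scope, computes 32 - 6 = 26.
Step 3: result = 26

The answer is 26.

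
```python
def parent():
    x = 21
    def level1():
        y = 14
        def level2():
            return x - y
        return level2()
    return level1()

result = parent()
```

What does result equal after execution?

Step 1: x = 21 in parent. y = 14 in level1.
Step 2: level2() reads x = 21 and y = 14 from enclosing scopes.
Step 3: result = 21 - 14 = 7

The answer is 7.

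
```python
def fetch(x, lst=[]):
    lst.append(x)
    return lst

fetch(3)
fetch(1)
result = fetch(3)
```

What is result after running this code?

Step 1: Mutable default argument gotcha! The list [] is created once.
Step 2: Each call appends to the SAME list: [3], [3, 1], [3, 1, 3].
Step 3: result = [3, 1, 3]

The answer is [3, 1, 3].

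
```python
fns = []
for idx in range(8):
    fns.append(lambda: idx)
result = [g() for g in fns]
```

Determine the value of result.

Step 1: All 8 lambdas share the same variable idx.
Step 2: After the loop, idx = 7.
Step 3: Each call returns 7. result = [7, 7, 7, 7, 7, 7, 7, 7]

The answer is [7, 7, 7, 7, 7, 7, 7, 7].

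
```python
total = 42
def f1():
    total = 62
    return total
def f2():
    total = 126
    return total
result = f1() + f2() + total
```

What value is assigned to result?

Step 1: Each function shadows global total with its own local.
Step 2: f1() returns 62, f2() returns 126.
Step 3: Global total = 42 is unchanged. result = 62 + 126 + 42 = 230

The answer is 230.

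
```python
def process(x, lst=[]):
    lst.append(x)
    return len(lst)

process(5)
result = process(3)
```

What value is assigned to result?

Step 1: Mutable default list persists between calls.
Step 2: First call: lst = [5], len = 1. Second call: lst = [5, 3], len = 2.
Step 3: result = 2

The answer is 2.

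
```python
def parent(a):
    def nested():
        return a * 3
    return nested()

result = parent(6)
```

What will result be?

Step 1: parent(6) binds parameter a = 6.
Step 2: nested() accesses a = 6 from enclosing scope.
Step 3: result = 6 * 3 = 18

The answer is 18.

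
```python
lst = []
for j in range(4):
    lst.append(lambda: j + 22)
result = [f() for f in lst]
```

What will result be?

Step 1: All lambdas capture j by reference. After the loop, j = 3.
Step 2: Each call returns 3 + 22 = 25.
Step 3: result = [25, 25, 25, 25]

The answer is [25, 25, 25, 25].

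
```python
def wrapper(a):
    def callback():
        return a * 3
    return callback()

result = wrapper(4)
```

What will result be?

Step 1: wrapper(4) binds parameter a = 4.
Step 2: callback() accesses a = 4 from enclosing scope.
Step 3: result = 4 * 3 = 12

The answer is 12.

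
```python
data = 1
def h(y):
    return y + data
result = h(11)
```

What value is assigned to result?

Step 1: data = 1 is defined globally.
Step 2: h(11) uses parameter y = 11 and looks up data from global scope = 1.
Step 3: result = 11 + 1 = 12

The answer is 12.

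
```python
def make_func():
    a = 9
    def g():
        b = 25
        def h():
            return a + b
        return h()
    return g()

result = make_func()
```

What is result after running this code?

Step 1: make_func() defines a = 9. g() defines b = 25.
Step 2: h() accesses both from enclosing scopes: a = 9, b = 25.
Step 3: result = 9 + 25 = 34

The answer is 34.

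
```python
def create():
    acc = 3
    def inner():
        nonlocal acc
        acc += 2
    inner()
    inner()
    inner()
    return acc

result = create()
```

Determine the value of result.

Step 1: acc starts at 3.
Step 2: inner() is called 3 times, each adding 2.
Step 3: acc = 3 + 2 * 3 = 9

The answer is 9.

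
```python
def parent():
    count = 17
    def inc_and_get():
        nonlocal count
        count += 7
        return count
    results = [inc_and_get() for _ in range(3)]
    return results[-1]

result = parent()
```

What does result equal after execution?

Step 1: count = 17.
Step 2: Three calls to inc_and_get(), each adding 7.
Step 3: Last value = 17 + 7 * 3 = 38

The answer is 38.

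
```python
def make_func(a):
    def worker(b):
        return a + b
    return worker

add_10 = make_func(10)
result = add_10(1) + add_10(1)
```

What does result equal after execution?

Step 1: add_10 captures a = 10.
Step 2: add_10(1) = 10 + 1 = 11, called twice.
Step 3: result = 11 + 11 = 22

The answer is 22.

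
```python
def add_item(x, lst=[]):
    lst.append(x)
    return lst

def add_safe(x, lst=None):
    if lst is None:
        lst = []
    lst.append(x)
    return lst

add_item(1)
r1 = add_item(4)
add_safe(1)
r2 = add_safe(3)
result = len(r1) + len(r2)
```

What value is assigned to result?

Step 1: add_item shares mutable default: after 2 calls, lst = [1, 4], len = 2.
Step 2: add_safe creates fresh list each time: r2 = [3], len = 1.
Step 3: result = 2 + 1 = 3

The answer is 3.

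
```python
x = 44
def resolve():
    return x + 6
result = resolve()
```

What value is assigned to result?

Step 1: x = 44 is defined globally.
Step 2: resolve() looks up x from global scope = 44, then computes 44 + 6 = 50.
Step 3: result = 50

The answer is 50.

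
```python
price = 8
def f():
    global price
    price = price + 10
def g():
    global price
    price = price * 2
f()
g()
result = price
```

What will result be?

Step 1: price = 8.
Step 2: f() adds 10: price = 8 + 10 = 18.
Step 3: g() doubles: price = 18 * 2 = 36.
Step 4: result = 36

The answer is 36.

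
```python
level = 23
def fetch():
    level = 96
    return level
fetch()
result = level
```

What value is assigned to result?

Step 1: level = 23 globally.
Step 2: fetch() creates a LOCAL level = 96 (no global keyword!).
Step 3: The global level is unchanged. result = 23

The answer is 23.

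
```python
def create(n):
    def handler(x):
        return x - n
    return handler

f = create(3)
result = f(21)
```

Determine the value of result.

Step 1: create(3) creates a closure capturing n = 3.
Step 2: f(21) computes 21 - 3 = 18.
Step 3: result = 18

The answer is 18.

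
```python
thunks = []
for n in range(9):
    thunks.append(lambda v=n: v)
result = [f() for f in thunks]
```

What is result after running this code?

Step 1: Default arg v=n captures n at each iteration.
Step 2: Each lambda has its own default: 0, 1, ..., 8.
Step 3: result = [0, 1, 2, 3, 4, 5, 6, 7, 8]

The answer is [0, 1, 2, 3, 4, 5, 6, 7, 8].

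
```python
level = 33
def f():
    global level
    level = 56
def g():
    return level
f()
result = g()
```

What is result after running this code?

Step 1: level = 33.
Step 2: f() sets global level = 56.
Step 3: g() reads global level = 56. result = 56

The answer is 56.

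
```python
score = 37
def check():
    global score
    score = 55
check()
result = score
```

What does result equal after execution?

Step 1: score = 37 globally.
Step 2: check() declares global score and sets it to 55.
Step 3: After check(), global score = 55. result = 55

The answer is 55.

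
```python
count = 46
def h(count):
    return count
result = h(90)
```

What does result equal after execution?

Step 1: Global count = 46.
Step 2: h(90) takes parameter count = 90, which shadows the global.
Step 3: result = 90

The answer is 90.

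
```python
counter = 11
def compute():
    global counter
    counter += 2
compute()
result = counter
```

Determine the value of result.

Step 1: counter = 11 globally.
Step 2: compute() modifies global counter: counter += 2 = 13.
Step 3: result = 13

The answer is 13.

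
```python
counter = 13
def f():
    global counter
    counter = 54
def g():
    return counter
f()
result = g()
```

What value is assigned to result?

Step 1: counter = 13.
Step 2: f() sets global counter = 54.
Step 3: g() reads global counter = 54. result = 54

The answer is 54.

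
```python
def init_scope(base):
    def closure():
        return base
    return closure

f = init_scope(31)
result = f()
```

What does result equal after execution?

Step 1: init_scope(31) creates closure capturing base = 31.
Step 2: f() returns the captured base = 31.
Step 3: result = 31

The answer is 31.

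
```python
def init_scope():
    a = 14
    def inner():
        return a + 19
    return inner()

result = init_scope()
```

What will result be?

Step 1: init_scope() defines a = 14.
Step 2: inner() reads a = 14 from enclosing scope, returns 14 + 19 = 33.
Step 3: result = 33

The answer is 33.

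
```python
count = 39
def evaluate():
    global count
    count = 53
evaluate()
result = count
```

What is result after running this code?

Step 1: count = 39 globally.
Step 2: evaluate() declares global count and sets it to 53.
Step 3: After evaluate(), global count = 53. result = 53

The answer is 53.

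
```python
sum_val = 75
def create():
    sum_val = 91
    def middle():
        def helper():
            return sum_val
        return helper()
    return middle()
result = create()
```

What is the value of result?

Step 1: create() defines sum_val = 91. middle() and helper() have no local sum_val.
Step 2: helper() checks local (none), enclosing middle() (none), enclosing create() and finds sum_val = 91.
Step 3: result = 91

The answer is 91.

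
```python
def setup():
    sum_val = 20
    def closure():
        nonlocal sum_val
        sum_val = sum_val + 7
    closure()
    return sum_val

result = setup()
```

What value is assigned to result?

Step 1: setup() sets sum_val = 20.
Step 2: closure() uses nonlocal to modify sum_val in setup's scope: sum_val = 20 + 7 = 27.
Step 3: setup() returns the modified sum_val = 27

The answer is 27.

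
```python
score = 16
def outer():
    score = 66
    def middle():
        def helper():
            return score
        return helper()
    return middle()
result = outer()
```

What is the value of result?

Step 1: outer() defines score = 66. middle() and helper() have no local score.
Step 2: helper() checks local (none), enclosing middle() (none), enclosing outer() and finds score = 66.
Step 3: result = 66

The answer is 66.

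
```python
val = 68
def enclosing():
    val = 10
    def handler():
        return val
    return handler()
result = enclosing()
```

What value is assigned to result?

Step 1: val = 68 globally, but enclosing() defines val = 10 locally.
Step 2: handler() looks up val. Not in local scope, so checks enclosing scope (enclosing) and finds val = 10.
Step 3: result = 10

The answer is 10.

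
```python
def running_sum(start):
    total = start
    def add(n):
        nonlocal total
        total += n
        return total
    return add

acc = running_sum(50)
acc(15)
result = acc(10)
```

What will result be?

Step 1: running_sum(50) creates closure with total = 50.
Step 2: First acc(15): total = 50 + 15 = 65.
Step 3: Second acc(10): total = 65 + 10 = 75. result = 75

The answer is 75.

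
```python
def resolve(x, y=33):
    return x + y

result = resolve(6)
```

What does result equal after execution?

Step 1: resolve(6) uses default y = 33.
Step 2: Returns 6 + 33 = 39.
Step 3: result = 39

The answer is 39.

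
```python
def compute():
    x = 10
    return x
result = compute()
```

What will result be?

Step 1: compute() defines x = 10 in its local scope.
Step 2: return x finds the local variable x = 10.
Step 3: result = 10

The answer is 10.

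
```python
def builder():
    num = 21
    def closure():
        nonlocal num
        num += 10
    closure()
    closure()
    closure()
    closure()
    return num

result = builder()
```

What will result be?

Step 1: num starts at 21.
Step 2: closure() is called 4 times, each adding 10.
Step 3: num = 21 + 10 * 4 = 61

The answer is 61.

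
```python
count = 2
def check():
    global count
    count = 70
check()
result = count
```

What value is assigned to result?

Step 1: count = 2 globally.
Step 2: check() declares global count and sets it to 70.
Step 3: After check(), global count = 70. result = 70

The answer is 70.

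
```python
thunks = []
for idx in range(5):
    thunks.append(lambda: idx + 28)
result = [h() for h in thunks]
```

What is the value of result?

Step 1: All lambdas capture idx by reference. After the loop, idx = 4.
Step 2: Each call returns 4 + 28 = 32.
Step 3: result = [32, 32, 32, 32, 32]

The answer is [32, 32, 32, 32, 32].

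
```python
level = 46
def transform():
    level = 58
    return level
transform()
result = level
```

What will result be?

Step 1: level = 46 globally.
Step 2: transform() creates a LOCAL level = 58 (no global keyword!).
Step 3: The global level is unchanged. result = 46

The answer is 46.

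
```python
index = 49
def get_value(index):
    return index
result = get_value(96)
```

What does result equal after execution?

Step 1: Global index = 49.
Step 2: get_value(96) takes parameter index = 96, which shadows the global.
Step 3: result = 96

The answer is 96.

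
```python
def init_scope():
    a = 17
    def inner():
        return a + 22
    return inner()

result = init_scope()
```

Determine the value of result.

Step 1: init_scope() defines a = 17.
Step 2: inner() reads a = 17 from enclosing scope, returns 17 + 22 = 39.
Step 3: result = 39

The answer is 39.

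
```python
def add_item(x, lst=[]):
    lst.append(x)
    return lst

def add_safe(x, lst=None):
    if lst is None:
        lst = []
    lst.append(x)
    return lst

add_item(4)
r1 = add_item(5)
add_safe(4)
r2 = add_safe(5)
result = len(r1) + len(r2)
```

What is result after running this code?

Step 1: add_item shares mutable default: after 2 calls, lst = [4, 5], len = 2.
Step 2: add_safe creates fresh list each time: r2 = [5], len = 1.
Step 3: result = 2 + 1 = 3

The answer is 3.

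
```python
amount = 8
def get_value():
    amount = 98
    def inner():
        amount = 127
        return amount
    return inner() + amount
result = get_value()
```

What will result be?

Step 1: get_value() has local amount = 98. inner() has local amount = 127.
Step 2: inner() returns its local amount = 127.
Step 3: get_value() returns 127 + its own amount (98) = 225

The answer is 225.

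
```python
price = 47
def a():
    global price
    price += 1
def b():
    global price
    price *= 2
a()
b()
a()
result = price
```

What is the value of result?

Step 1: price = 47.
Step 2: a(): price = 47 + 1 = 48.
Step 3: b(): price = 48 * 2 = 96.
Step 4: a(): price = 96 + 1 = 97

The answer is 97.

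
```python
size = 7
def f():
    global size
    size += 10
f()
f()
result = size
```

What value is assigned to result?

Step 1: size = 7.
Step 2: First f(): size = 7 + 10 = 17.
Step 3: Second f(): size = 17 + 10 = 27. result = 27

The answer is 27.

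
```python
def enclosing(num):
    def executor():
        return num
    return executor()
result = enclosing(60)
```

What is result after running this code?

Step 1: enclosing(60) binds parameter num = 60.
Step 2: executor() looks up num in enclosing scope and finds the parameter num = 60.
Step 3: result = 60

The answer is 60.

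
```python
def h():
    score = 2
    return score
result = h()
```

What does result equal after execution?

Step 1: h() defines score = 2 in its local scope.
Step 2: return score finds the local variable score = 2.
Step 3: result = 2

The answer is 2.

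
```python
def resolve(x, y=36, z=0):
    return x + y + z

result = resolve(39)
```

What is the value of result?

Step 1: resolve(39) uses defaults y = 36, z = 0.
Step 2: Returns 39 + 36 + 0 = 75.
Step 3: result = 75

The answer is 75.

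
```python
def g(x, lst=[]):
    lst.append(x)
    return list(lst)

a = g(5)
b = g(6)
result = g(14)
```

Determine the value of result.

Step 1: Default list is shared. list() creates copies for return values.
Step 2: Internal list grows: [5] -> [5, 6] -> [5, 6, 14].
Step 3: result = [5, 6, 14]

The answer is [5, 6, 14].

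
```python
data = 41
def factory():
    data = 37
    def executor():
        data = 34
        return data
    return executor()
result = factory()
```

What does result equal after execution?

Step 1: Three scopes define data: global (41), factory (37), executor (34).
Step 2: executor() has its own local data = 34, which shadows both enclosing and global.
Step 3: result = 34 (local wins in LEGB)

The answer is 34.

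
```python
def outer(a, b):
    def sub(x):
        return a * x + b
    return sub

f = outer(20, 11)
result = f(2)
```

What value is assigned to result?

Step 1: outer(20, 11) captures a = 20, b = 11.
Step 2: f(2) computes 20 * 2 + 11 = 51.
Step 3: result = 51

The answer is 51.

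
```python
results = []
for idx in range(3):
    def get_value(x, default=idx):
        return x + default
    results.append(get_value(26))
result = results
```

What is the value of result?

Step 1: Default argument default=idx is evaluated at function definition time.
Step 2: Each iteration creates get_value with default = current idx value.
Step 3: get_value(26) returns 26 + default. results = [26, 27, 28]

The answer is [26, 27, 28].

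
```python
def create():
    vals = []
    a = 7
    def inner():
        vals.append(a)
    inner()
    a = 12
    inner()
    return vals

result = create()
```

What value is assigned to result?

Step 1: a = 7. inner() appends current a to vals.
Step 2: First inner(): appends 7. Then a = 12.
Step 3: Second inner(): appends 12 (closure sees updated a). result = [7, 12]

The answer is [7, 12].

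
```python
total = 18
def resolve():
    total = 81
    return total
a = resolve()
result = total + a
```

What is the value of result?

Step 1: Global total = 18. resolve() returns local total = 81.
Step 2: a = 81. Global total still = 18.
Step 3: result = 18 + 81 = 99

The answer is 99.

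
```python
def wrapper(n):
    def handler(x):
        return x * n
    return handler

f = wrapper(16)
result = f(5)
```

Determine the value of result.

Step 1: wrapper(16) creates a closure capturing n = 16.
Step 2: f(5) computes 5 * 16 = 80.
Step 3: result = 80

The answer is 80.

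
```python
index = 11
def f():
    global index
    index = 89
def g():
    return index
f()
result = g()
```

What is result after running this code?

Step 1: index = 11.
Step 2: f() sets global index = 89.
Step 3: g() reads global index = 89. result = 89

The answer is 89.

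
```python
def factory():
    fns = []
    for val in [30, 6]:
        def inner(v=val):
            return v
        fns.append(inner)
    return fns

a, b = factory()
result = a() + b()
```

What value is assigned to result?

Step 1: Default argument v=val captures val at each iteration.
Step 2: a() returns 30 (captured at first iteration), b() returns 6 (captured at second).
Step 3: result = 30 + 6 = 36

The answer is 36.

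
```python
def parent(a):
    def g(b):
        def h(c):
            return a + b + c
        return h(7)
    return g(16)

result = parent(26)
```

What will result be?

Step 1: a = 26, b = 16, c = 7 across three nested scopes.
Step 2: h() accesses all three via LEGB rule.
Step 3: result = 26 + 16 + 7 = 49

The answer is 49.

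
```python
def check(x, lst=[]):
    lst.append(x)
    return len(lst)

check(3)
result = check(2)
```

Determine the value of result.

Step 1: Mutable default list persists between calls.
Step 2: First call: lst = [3], len = 1. Second call: lst = [3, 2], len = 2.
Step 3: result = 2

The answer is 2.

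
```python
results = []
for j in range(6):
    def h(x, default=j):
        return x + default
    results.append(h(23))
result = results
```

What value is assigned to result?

Step 1: Default argument default=j is evaluated at function definition time.
Step 2: Each iteration creates h with default = current j value.
Step 3: h(23) returns 23 + default. results = [23, 24, 25, 26, 27, 28]

The answer is [23, 24, 25, 26, 27, 28].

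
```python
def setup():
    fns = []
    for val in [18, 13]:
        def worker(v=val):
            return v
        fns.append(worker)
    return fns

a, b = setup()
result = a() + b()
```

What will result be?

Step 1: Default argument v=val captures val at each iteration.
Step 2: a() returns 18 (captured at first iteration), b() returns 13 (captured at second).
Step 3: result = 18 + 13 = 31

The answer is 31.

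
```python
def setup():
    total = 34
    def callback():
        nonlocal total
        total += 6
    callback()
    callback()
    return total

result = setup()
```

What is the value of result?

Step 1: total starts at 34.
Step 2: callback() is called 2 times, each adding 6.
Step 3: total = 34 + 6 * 2 = 46

The answer is 46.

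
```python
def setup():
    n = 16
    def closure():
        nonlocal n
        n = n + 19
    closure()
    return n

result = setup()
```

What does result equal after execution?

Step 1: setup() sets n = 16.
Step 2: closure() uses nonlocal to modify n in setup's scope: n = 16 + 19 = 35.
Step 3: setup() returns the modified n = 35

The answer is 35.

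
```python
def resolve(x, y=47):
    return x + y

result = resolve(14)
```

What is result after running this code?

Step 1: resolve(14) uses default y = 47.
Step 2: Returns 14 + 47 = 61.
Step 3: result = 61

The answer is 61.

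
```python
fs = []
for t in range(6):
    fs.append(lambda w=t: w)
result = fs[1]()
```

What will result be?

Step 1: Default argument w=t captures t's value at each iteration.
Step 2: fs[1] captured w = 1 when t was 1.
Step 3: result = 1

The answer is 1.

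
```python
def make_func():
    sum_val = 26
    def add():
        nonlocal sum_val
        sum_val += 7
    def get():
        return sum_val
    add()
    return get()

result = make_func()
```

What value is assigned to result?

Step 1: sum_val = 26. add() modifies it via nonlocal, get() reads it.
Step 2: add() makes sum_val = 26 + 7 = 33.
Step 3: get() returns 33. result = 33

The answer is 33.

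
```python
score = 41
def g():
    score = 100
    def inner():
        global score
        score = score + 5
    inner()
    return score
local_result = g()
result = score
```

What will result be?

Step 1: Global score = 41. g() creates local score = 100.
Step 2: inner() declares global score and adds 5: global score = 41 + 5 = 46.
Step 3: g() returns its local score = 100 (unaffected by inner).
Step 4: result = global score = 46

The answer is 46.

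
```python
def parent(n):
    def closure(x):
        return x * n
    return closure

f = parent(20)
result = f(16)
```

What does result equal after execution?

Step 1: parent(20) creates a closure capturing n = 20.
Step 2: f(16) computes 16 * 20 = 320.
Step 3: result = 320

The answer is 320.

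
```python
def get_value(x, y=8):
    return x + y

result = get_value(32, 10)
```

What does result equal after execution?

Step 1: get_value(32, 10) overrides default y with 10.
Step 2: Returns 32 + 10 = 42.
Step 3: result = 42

The answer is 42.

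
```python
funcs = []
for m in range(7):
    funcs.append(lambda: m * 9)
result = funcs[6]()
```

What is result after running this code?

Step 1: All lambdas reference the same variable m (late binding).
Step 2: After the loop, m = 6. Every lambda returns m * 9.
Step 3: funcs[6]() = 6 * 9 = 54

The answer is 54.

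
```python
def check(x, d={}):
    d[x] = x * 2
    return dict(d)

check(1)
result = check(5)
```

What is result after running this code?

Step 1: Mutable default dict is shared across calls.
Step 2: First call adds 1: 2. Second call adds 5: 10.
Step 3: result = {1: 2, 5: 10}

The answer is {1: 2, 5: 10}.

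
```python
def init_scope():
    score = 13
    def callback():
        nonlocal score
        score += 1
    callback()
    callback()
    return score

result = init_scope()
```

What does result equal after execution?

Step 1: score starts at 13.
Step 2: callback() is called 2 times, each adding 1.
Step 3: score = 13 + 1 * 2 = 15

The answer is 15.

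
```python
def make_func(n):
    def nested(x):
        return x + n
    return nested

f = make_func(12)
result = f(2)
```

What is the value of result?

Step 1: make_func(12) creates a closure that captures n = 12.
Step 2: f(2) calls the closure with x = 2, returning 2 + 12 = 14.
Step 3: result = 14

The answer is 14.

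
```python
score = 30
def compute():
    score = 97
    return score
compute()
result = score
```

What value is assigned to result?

Step 1: score = 30 globally.
Step 2: compute() creates a LOCAL score = 97 (no global keyword!).
Step 3: The global score is unchanged. result = 30

The answer is 30.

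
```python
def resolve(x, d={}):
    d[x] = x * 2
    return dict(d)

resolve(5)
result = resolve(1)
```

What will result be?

Step 1: Mutable default dict is shared across calls.
Step 2: First call adds 5: 10. Second call adds 1: 2.
Step 3: result = {5: 10, 1: 2}

The answer is {5: 10, 1: 2}.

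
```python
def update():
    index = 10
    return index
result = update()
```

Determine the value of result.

Step 1: update() defines index = 10 in its local scope.
Step 2: return index finds the local variable index = 10.
Step 3: result = 10

The answer is 10.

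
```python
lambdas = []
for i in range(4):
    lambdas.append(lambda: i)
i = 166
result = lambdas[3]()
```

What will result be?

Step 1: Lambdas capture the variable i by reference, not by value.
Step 2: After the loop, i is reassigned to 166.
Step 3: lambdas[3]() looks up the current i = 166. result = 166

The answer is 166.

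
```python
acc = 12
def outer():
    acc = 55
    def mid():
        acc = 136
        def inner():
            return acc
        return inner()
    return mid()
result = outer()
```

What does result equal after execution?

Step 1: Three levels of shadowing: global 12, outer 55, mid 136.
Step 2: inner() finds acc = 136 in enclosing mid() scope.
Step 3: result = 136

The answer is 136.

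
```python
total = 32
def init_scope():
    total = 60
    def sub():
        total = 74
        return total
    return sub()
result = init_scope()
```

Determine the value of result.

Step 1: Three scopes define total: global (32), init_scope (60), sub (74).
Step 2: sub() has its own local total = 74, which shadows both enclosing and global.
Step 3: result = 74 (local wins in LEGB)

The answer is 74.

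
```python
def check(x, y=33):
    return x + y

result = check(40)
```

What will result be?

Step 1: check(40) uses default y = 33.
Step 2: Returns 40 + 33 = 73.
Step 3: result = 73

The answer is 73.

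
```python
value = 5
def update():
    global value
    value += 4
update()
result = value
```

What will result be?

Step 1: value = 5 globally.
Step 2: update() modifies global value: value += 4 = 9.
Step 3: result = 9

The answer is 9.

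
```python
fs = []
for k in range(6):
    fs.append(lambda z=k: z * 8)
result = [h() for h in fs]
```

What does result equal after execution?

Step 1: Default arg z=k captures k at each iteration.
Step 2: fs[k] has z defaulting to k, returns k * 8.
Step 3: result = [0, 8, 16, 24, 32, 40]

The answer is [0, 8, 16, 24, 32, 40].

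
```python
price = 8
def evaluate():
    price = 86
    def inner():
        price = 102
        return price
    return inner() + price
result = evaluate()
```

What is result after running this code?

Step 1: evaluate() has local price = 86. inner() has local price = 102.
Step 2: inner() returns its local price = 102.
Step 3: evaluate() returns 102 + its own price (86) = 188

The answer is 188.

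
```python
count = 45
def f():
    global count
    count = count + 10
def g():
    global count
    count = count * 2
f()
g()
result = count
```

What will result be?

Step 1: count = 45.
Step 2: f() adds 10: count = 45 + 10 = 55.
Step 3: g() doubles: count = 55 * 2 = 110.
Step 4: result = 110

The answer is 110.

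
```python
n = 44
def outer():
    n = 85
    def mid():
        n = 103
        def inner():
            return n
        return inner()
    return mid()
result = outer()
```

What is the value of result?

Step 1: Three levels of shadowing: global 44, outer 85, mid 103.
Step 2: inner() finds n = 103 in enclosing mid() scope.
Step 3: result = 103

The answer is 103.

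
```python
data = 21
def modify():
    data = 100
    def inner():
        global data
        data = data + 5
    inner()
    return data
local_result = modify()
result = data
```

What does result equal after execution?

Step 1: Global data = 21. modify() creates local data = 100.
Step 2: inner() declares global data and adds 5: global data = 21 + 5 = 26.
Step 3: modify() returns its local data = 100 (unaffected by inner).
Step 4: result = global data = 26

The answer is 26.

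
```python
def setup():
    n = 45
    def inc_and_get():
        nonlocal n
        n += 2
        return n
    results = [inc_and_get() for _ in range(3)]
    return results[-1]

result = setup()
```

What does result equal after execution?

Step 1: n = 45.
Step 2: Three calls to inc_and_get(), each adding 2.
Step 3: Last value = 45 + 2 * 3 = 51

The answer is 51.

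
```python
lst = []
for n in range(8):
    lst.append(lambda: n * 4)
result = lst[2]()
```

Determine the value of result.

Step 1: All lambdas reference the same variable n (late binding).
Step 2: After the loop, n = 7. Every lambda returns n * 4.
Step 3: lst[2]() = 7 * 4 = 28

The answer is 28.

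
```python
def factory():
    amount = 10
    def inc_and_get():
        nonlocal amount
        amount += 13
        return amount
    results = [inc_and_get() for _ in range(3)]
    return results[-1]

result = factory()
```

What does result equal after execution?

Step 1: amount = 10.
Step 2: Three calls to inc_and_get(), each adding 13.
Step 3: Last value = 10 + 13 * 3 = 49

The answer is 49.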